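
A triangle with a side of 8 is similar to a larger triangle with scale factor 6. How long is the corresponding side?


Similar triangles have proportional sides
Scale factor = 6
Smaller side = 8
Corresponding larger side = 8 * 6
= 48

48


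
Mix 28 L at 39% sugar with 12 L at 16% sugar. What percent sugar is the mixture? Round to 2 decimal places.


Solute in mixture 1 = 39% of 28 L = 28*39/100 = 273/25 L
Solute in mixture 2 = 16% of 12 L = 12*16/100 = 48/25 L
Total solute = 273/25 + 48/25 = 321/25 L
Total volume = 28 + 12 = 40 L
Final concentration = 321/25/40 * 100 = 32.10%

32.10


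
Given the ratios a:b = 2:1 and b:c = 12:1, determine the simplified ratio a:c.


Given a:b = 2:1 and b:c = 12:1
Make b consistent. Multiply first ratio by 12: a:b = 24:12
Multiply second ratio by 1: b:c = 12:1
Now b = 12 in both, so a:b:c = 24:12:1
Therefore a:c = 24:1
Simplify by GCD: a:c = 24:1

24:1


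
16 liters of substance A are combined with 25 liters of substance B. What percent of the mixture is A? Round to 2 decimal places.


Volume of A = 16 L
Volume of B = 25 L
Total volume = 16 + 25 = 41 L
Percentage of A = (16/41) * 100
= 39.02%

39.02


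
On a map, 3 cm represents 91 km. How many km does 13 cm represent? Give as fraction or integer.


Map scale: 3 cm = 91 km
Measured distance on map = 13 cm
Set up proportion: 13 * 91 / 3
= 1183 / 3
= 1183/3 km

1183/3


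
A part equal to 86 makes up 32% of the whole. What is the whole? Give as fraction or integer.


Given: 86 is 32% of the whole
Set up: 86 = 32/100 * whole
whole = 86 * 100 / 32
whole = 8600 / 32
whole = 1075/4

1075/4


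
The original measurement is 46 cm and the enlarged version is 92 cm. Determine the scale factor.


Original length = 46 cm
Scaled length = 92 cm
Scale factor = 92 / 46
= 2

2


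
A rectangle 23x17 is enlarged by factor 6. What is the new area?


Original dimensions: 23 x 17
Enlargement factor = 6
New width = 23 * 6 = 138
New height = 17 * 6 = 102
New area = 138 * 102 = 14076

14076


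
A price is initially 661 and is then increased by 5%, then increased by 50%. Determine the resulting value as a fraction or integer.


Start: 661
Step 1: increase by 5% => multiply by 105/100
  661 * 105/100 = 13881/20
Step 2: increase by 50% => multiply by 150/100
  13881/20 * 150/100 = 41643/40
Final value = 41643/40

41643/40


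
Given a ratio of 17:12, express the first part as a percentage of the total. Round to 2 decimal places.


Total parts = 17 + 12 = 29
First part fraction = 17/29
Percentage = (17/29) * 100
= 0.586207 * 100
= 58.62%

58.62


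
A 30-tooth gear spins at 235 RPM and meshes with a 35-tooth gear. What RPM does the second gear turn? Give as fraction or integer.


Gear ratio: teeth_A * RPM_A = teeth_B * RPM_B
30 * 235 = 35 * RPM_B
7050 = 35 * RPM_B
RPM_B = 7050 / 35
RPM_B = 1410/7

1410/7


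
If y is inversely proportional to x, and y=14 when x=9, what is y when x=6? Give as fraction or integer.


Inverse proportion: y = k/x
Find k: k = 9 * 14 = 126
Compute y at x=6: y = 126/6
y = 21

21


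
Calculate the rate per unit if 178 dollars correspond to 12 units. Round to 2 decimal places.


Total dollars = 178
Number of units = 12
Unit rate = 178 / 12
= 14.83 dollars per unit

14.83


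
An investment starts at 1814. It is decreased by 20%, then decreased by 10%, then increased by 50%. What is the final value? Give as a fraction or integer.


Start: 1814
Step 1: decrease by 20% => multiply by 80/100
  1814 * 80/100 = 7256/5
Step 2: decrease by 10% => multiply by 90/100
  7256/5 * 90/100 = 32652/25
Step 3: increase by 50% => multiply by 150/100
  32652/25 * 150/100 = 48978/25
Final value = 48978/25

48978/25


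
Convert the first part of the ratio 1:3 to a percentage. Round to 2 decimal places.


Total parts = 1 + 3 = 4
First part fraction = 1/4
Percentage = (1/4) * 100
= 0.25 * 100
= 25.00%

25.00


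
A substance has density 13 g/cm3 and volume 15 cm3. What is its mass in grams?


Using mass = density * volume
Density = 13 g/cm3
Volume = 15 cm3
Mass = 13 * 15
= 195 g

195


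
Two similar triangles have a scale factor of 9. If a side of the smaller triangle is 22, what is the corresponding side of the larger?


Similar triangles have proportional sides
Scale factor = 9
Smaller side = 22
Corresponding larger side = 22 * 9
= 198

198


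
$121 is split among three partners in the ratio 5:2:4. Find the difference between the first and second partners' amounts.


Total parts = 5 + 2 + 4 = 11
Value per part = 121 / 11 = 11
Shares: 5*11=55, 2*11=22, 4*11=44
First share = 55, second share = 22
Difference = |55 - 22| = 33

33


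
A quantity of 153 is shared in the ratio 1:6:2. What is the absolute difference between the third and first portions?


Total parts = 1 + 6 + 2 = 9
Value per part = 153 / 9 = 17
Shares: 1*17=17, 6*17=102, 2*17=34
Third share = 34, first share = 17
Difference = |34 - 17| = 17

17


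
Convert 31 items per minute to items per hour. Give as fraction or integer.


Converting from per minute to per hour
Rate = 31 items per minute
Multiply by 60: 31 * 60
= 1860 items per hour

1860


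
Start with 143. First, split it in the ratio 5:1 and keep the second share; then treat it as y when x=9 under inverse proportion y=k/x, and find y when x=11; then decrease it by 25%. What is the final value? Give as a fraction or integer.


Start with 143.
Step 1: Split 5:1, second share = 143 * 1/6 = 143/6
Step 2: Inverse prop: k = (143/6)*9; new y = k/11 = 143/6*9/11 = 39/2
Step 3: Decrease by 25%: 39/2 * 75/100 = 117/8
Final result = 117/8

117/8


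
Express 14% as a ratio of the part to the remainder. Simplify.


Part = 14%, Remainder = 86%
Ratio = 14:86
GCD(14, 86) = 2
Simplify: 7:43 = 7:43

7:43


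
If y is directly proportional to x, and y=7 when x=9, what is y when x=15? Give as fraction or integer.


Direct proportion: y = kx
Find k: k = 7/9 = 7/9
Compute y at x=15: y = 7/9 * 15
y = 35/3

35/3


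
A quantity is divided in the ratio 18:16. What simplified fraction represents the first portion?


Total parts = 18 + 16 = 34
First part fraction = 18/34
Simplify: 18/34 = 9/17

9/17


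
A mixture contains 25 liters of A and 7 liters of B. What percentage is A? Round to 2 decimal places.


Volume of A = 25 L
Volume of B = 7 L
Total volume = 25 + 7 = 32 L
Percentage of A = (25/32) * 100
= 78.13%

78.13


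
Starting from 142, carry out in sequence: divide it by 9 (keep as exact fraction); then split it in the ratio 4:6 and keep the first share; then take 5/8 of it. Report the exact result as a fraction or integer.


Start with 142.
Step 1: Divide by 9: 142 / 9 = 142/9
Step 2: Split 4:6, first share = 142/9 * 4/10 = 284/45
Step 3: Take 5/8: 284/45 * 5/8 = 71/18
Final result = 71/18

71/18


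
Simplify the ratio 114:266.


Find GCD(114, 266)
GCD = 38
Divide both by 38: 114/38 = 3, 266/38 = 7
Simplified ratio = 3:7

3:7


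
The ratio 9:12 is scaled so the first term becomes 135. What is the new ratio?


Original ratio: 9:12
First term target: 135
Scale factor = 135 / 9 = 15
Multiply second term: 12 * 15 = 180
Equivalent ratio = 135:180

135:180


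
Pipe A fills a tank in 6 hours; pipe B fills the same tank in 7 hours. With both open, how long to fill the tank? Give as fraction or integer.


Rate of A = 1/6 job per hour
Rate of B = 1/7 job per hour
Combined rate = 1/6 + 1/7
Find common denominator: (7 + 6)/(6*7) = 13/42
Combined rate = 13/42 job per hour
Time together = 1 / (13/42) = 42/13 hours

42/13


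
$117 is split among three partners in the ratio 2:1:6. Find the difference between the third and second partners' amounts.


Total parts = 2 + 1 + 6 = 9
Value per part = 117 / 9 = 13
Shares: 2*13=26, 1*13=13, 6*13=78
Third share = 78, second share = 13
Difference = |78 - 13| = 65

65


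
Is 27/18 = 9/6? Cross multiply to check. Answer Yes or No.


Cross multiply to check 27/18 = 9/6
Left cross product: 27 * 6 = 162
Right cross product: 18 * 9 = 162
162 = 162
Equal, so proportions match => Yes

Yes


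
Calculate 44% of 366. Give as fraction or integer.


Compute 44% of 366
Convert percentage: 44% = 44/100
Multiply: 366 * 44/100
= 16104/100
= 4026/25

4026/25


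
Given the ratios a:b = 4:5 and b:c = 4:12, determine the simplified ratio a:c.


Given a:b = 4:5 and b:c = 4:12
Make b consistent. Multiply first ratio by 4: a:b = 16:20
Multiply second ratio by 5: b:c = 20:60
Now b = 20 in both, so a:b:c = 16:20:60
Therefore a:c = 16:60
Simplify by GCD: a:c = 4:15

4:15


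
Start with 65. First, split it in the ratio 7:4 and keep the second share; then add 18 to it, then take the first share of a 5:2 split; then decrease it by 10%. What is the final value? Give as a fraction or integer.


Start with 65.
Step 1: Split 7:4, second share = 65 * 4/11 = 260/11
Step 2: Add 18: 260/11+18=458/11; split 5:2 first = 458/11*5/7 = 2290/77
Step 3: Decrease by 10%: 2290/77 * 90/100 = 2061/77
Final result = 2061/77

2061/77


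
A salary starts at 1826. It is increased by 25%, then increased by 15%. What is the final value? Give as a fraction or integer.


Start: 1826
Step 1: increase by 25% => multiply by 125/100
  1826 * 125/100 = 4565/2
Step 2: increase by 15% => multiply by 115/100
  4565/2 * 115/100 = 20999/8
Final value = 20999/8

20999/8


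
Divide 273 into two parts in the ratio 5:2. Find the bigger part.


Total parts = 5 + 2 = 7
Value per part = 273 / 7 = 39
First share = 5 * 39 = 195
Second share = 2 * 39 = 78
Larger share = 195

195


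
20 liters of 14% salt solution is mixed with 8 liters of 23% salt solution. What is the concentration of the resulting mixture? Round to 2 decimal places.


Solute in mixture 1 = 14% of 20 L = 20*14/100 = 14/5 L
Solute in mixture 2 = 23% of 8 L = 8*23/100 = 46/25 L
Total solute = 14/5 + 46/25 = 116/25 L
Total volume = 20 + 8 = 28 L
Final concentration = 116/25/28 * 100 = 16.57%

16.57


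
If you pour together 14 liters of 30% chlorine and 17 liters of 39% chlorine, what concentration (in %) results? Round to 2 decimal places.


Solute in mixture 1 = 30% of 14 L = 14*30/100 = 21/5 L
Solute in mixture 2 = 39% of 17 L = 17*39/100 = 663/100 L
Total solute = 21/5 + 663/100 = 1083/100 L
Total volume = 14 + 17 = 31 L
Final concentration = 1083/100/31 * 100 = 34.94%

34.94


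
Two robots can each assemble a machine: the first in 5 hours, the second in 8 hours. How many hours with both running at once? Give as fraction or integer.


Rate of A = 1/5 job per hour
Rate of B = 1/8 job per hour
Combined rate = 1/5 + 1/8
Find common denominator: (8 + 5)/(5*8) = 13/40
Combined rate = 13/40 job per hour
Time together = 1 / (13/40) = 40/13 hours

40/13


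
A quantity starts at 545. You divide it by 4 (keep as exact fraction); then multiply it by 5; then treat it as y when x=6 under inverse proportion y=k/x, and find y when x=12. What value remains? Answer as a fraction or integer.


Start with 545.
Step 1: Divide by 4: 545 / 4 = 545/4
Step 2: Multiply by 5: 545/4 * 5 = 2725/4
Step 3: Inverse prop: k = (2725/4)*6; new y = k/12 = 2725/4*6/12 = 2725/8
Final result = 2725/8

2725/8


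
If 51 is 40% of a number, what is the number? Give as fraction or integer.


Given: 51 is 40% of the whole
Set up: 51 = 40/100 * whole
whole = 51 * 100 / 40
whole = 5100 / 40
whole = 255/2

255/2


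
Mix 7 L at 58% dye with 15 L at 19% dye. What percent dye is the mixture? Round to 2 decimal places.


Solute in mixture 1 = 58% of 7 L = 7*58/100 = 203/50 L
Solute in mixture 2 = 19% of 15 L = 15*19/100 = 57/20 L
Total solute = 203/50 + 57/20 = 691/100 L
Total volume = 7 + 15 = 22 L
Final concentration = 691/100/22 * 100 = 31.41%

31.41


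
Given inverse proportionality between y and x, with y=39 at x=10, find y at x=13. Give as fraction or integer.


Inverse proportion: y = k/x
Find k: k = 10 * 39 = 390
Compute y at x=13: y = 390/13
y = 30

30


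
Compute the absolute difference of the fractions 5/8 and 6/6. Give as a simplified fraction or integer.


Simplify: 5/8 = 5/8 and 6/6 = 1
Find common denominator: LCD = 8
Convert: 5/8 and 8/8
Difference = |5 - 8|/8 = 3/8
Simplified = 3/8

3/8


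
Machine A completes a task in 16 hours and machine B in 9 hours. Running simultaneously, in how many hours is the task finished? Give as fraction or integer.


Rate of A = 1/16 job per hour
Rate of B = 1/9 job per hour
Combined rate = 1/16 + 1/9
Find common denominator: (9 + 16)/(16*9) = 25/144
Combined rate = 25/144 job per hour
Time together = 1 / (25/144) = 144/25 hours

144/25


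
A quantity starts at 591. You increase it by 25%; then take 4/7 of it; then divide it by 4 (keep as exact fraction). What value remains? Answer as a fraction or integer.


Start with 591.
Step 1: Increase by 25%: 591 * 125/100 = 2955/4
Step 2: Take 4/7: 2955/4 * 4/7 = 2955/7
Step 3: Divide by 4: 2955/7 / 4 = 2955/28
Final result = 2955/28

2955/28


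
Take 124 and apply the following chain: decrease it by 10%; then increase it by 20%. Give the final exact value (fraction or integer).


Start with 124.
Step 1: Decrease by 10%: 124 * 90/100 = 558/5
Step 2: Increase by 20%: 558/5 * 120/100 = 3348/25
Final result = 3348/25

3348/25


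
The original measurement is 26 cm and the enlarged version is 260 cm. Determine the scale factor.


Original length = 26 cm
Scaled length = 260 cm
Scale factor = 260 / 26
= 10

10


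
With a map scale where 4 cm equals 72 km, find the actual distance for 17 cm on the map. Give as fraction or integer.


Map scale: 4 cm = 72 km
Measured distance on map = 17 cm
Set up proportion: 17 * 72 / 4
= 1224 / 4
= 306 km

306


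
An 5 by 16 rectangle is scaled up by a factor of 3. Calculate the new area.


Original dimensions: 5 x 16
Enlargement factor = 3
New width = 5 * 3 = 15
New height = 16 * 3 = 48
New area = 15 * 48 = 720

720


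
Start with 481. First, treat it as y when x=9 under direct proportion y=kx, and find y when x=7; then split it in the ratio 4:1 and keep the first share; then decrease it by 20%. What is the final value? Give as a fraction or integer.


Start with 481.
Step 1: Direct prop: k = (481)/9; new y = k*7 = 481*7/9 = 3367/9
Step 2: Split 4:1, first share = 3367/9 * 4/5 = 13468/45
Step 3: Decrease by 20%: 13468/45 * 80/100 = 53872/225
Final result = 53872/225

53872/225


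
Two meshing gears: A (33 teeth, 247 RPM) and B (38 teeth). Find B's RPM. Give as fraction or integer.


Gear ratio: teeth_A * RPM_A = teeth_B * RPM_B
33 * 247 = 38 * RPM_B
8151 = 38 * RPM_B
RPM_B = 8151 / 38
RPM_B = 429/2

429/2


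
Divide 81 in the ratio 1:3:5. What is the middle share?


Ratio = 1:3:5
Total parts = 1 + 3 + 5 = 9
Value per part = 81 / 9 = 9
First share = 1 * 9 = 9
Middle share = 3 * 9 = 27
Third share = 5 * 9 = 45

27


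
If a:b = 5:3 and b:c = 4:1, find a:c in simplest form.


Given a:b = 5:3 and b:c = 4:1
Make b consistent. Multiply first ratio by 4: a:b = 20:12
Multiply second ratio by 3: b:c = 12:3
Now b = 12 in both, so a:b:c = 20:12:3
Therefore a:c = 20:3
Simplify by GCD: a:c = 20:3

20:3


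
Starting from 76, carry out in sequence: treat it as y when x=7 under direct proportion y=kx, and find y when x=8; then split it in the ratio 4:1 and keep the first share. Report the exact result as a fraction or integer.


Start with 76.
Step 1: Direct prop: k = (76)/7; new y = k*8 = 76*8/7 = 608/7
Step 2: Split 4:1, first share = 608/7 * 4/5 = 2432/35
Final result = 2432/35

2432/35


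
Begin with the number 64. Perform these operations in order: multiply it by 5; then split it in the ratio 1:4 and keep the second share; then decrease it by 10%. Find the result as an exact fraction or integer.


Start with 64.
Step 1: Multiply by 5: 64 * 5 = 320
Step 2: Split 1:4, second share = 320 * 4/5 = 256
Step 3: Decrease by 10%: 256 * 90/100 = 1152/5
Final result = 1152/5

1152/5


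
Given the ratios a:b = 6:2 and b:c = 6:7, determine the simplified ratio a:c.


Given a:b = 6:2 and b:c = 6:7
Make b consistent. Multiply first ratio by 6: a:b = 36:12
Multiply second ratio by 2: b:c = 12:14
Now b = 12 in both, so a:b:c = 36:12:14
Therefore a:c = 36:14
Simplify by GCD: a:c = 18:7

18:7


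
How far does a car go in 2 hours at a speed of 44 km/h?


Using distance = speed * time
Speed = 44 km/h
Time = 2 hours
Distance = 44 * 2
= 88 km

88


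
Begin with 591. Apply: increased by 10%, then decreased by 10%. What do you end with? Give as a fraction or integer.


Start: 591
Step 1: increase by 10% => multiply by 110/100
  591 * 110/100 = 6501/10
Step 2: decrease by 10% => multiply by 90/100
  6501/10 * 90/100 = 58509/100
Final value = 58509/100

58509/100


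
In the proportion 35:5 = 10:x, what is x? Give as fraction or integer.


Setting up: 35/5 = 10/x
Cross multiply: 35 * x = 5 * 10
35x = 50
x = 50/35
x = 10/7

10/7


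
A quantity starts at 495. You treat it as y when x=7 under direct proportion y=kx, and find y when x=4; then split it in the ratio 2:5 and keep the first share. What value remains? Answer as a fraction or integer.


Start with 495.
Step 1: Direct prop: k = (495)/7; new y = k*4 = 495*4/7 = 1980/7
Step 2: Split 2:5, first share = 1980/7 * 2/7 = 3960/49
Final result = 3960/49

3960/49


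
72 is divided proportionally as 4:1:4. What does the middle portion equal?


Ratio = 4:1:4
Total parts = 4 + 1 + 4 = 9
Value per part = 72 / 9 = 8
First share = 4 * 8 = 32
Middle share = 1 * 8 = 8
Third share = 4 * 8 = 32

8


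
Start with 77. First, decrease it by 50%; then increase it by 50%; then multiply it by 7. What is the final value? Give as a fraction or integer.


Start with 77.
Step 1: Decrease by 50%: 77 * 50/100 = 77/2
Step 2: Increase by 50%: 77/2 * 150/100 = 231/4
Step 3: Multiply by 7: 231/4 * 7 = 1617/4
Final result = 1617/4

1617/4


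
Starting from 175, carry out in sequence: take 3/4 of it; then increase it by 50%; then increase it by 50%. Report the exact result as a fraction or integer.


Start with 175.
Step 1: Take 3/4: 175 * 3/4 = 525/4
Step 2: Increase by 50%: 525/4 * 150/100 = 1575/8
Step 3: Increase by 50%: 1575/8 * 150/100 = 4725/16
Final result = 4725/16

4725/16


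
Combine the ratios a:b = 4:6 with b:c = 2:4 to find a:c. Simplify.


Given a:b = 4:6 and b:c = 2:4
Make b consistent. Multiply first ratio by 2: a:b = 8:12
Multiply second ratio by 6: b:c = 12:24
Now b = 12 in both, so a:b:c = 8:12:24
Therefore a:c = 8:24
Simplify by GCD: a:c = 1:3

1:3


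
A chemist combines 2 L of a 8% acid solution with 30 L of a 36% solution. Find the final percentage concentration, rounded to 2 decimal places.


Solute in mixture 1 = 8% of 2 L = 2*8/100 = 4/25 L
Solute in mixture 2 = 36% of 30 L = 30*36/100 = 54/5 L
Total solute = 4/25 + 54/5 = 274/25 L
Total volume = 2 + 30 = 32 L
Final concentration = 274/25/32 * 100 = 34.25%

34.25


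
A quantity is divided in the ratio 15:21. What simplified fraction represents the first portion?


Total parts = 15 + 21 = 36
First part fraction = 15/36
Simplify: 15/36 = 5/12

5/12


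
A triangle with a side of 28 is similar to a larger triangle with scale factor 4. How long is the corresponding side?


Similar triangles have proportional sides
Scale factor = 4
Smaller side = 28
Corresponding larger side = 28 * 4
= 112

112


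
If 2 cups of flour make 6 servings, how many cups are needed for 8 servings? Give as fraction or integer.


Original: 2 cups for 6 servings
Target servings = 8
Scaling factor = 8/6
New amount = 2 * 8/6
= 16/6
= 8/3 cups

8/3


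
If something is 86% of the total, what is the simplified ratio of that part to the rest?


Part = 86%, Remainder = 14%
Ratio = 86:14
GCD(86, 14) = 2
Simplify: 43:7 = 43:7

43:7


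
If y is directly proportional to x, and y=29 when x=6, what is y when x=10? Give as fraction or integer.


Direct proportion: y = kx
Find k: k = 29/6 = 29/6
Compute y at x=10: y = 29/6 * 10
y = 145/3

145/3


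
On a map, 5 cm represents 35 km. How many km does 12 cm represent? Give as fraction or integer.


Map scale: 5 cm = 35 km
Measured distance on map = 12 cm
Set up proportion: 12 * 35 / 5
= 420 / 5
= 84 km

84


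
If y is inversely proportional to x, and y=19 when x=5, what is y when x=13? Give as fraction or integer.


Inverse proportion: y = k/x
Find k: k = 5 * 19 = 95
Compute y at x=13: y = 95/13
y = 95/13

95/13


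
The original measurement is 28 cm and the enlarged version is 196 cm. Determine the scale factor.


Original length = 28 cm
Scaled length = 196 cm
Scale factor = 196 / 28
= 7

7


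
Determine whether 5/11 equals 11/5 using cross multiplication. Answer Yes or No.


Cross multiply to check 5/11 = 11/5
Left cross product: 5 * 5 = 25
Right cross product: 11 * 11 = 121
25 != 121
Not equal, so proportions differ => No

No


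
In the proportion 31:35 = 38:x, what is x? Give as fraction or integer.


Setting up: 31/35 = 38/x
Cross multiply: 31 * x = 35 * 38
31x = 1330
x = 1330/31
x = 1330/31

1330/31


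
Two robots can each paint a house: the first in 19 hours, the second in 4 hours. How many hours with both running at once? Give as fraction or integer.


Rate of A = 1/19 job per hour
Rate of B = 1/4 job per hour
Combined rate = 1/19 + 1/4
Find common denominator: (4 + 19)/(19*4) = 23/76
Combined rate = 23/76 job per hour
Time together = 1 / (23/76) = 76/23 hours

76/23


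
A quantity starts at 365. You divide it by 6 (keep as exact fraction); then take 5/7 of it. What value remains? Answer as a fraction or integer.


Start with 365.
Step 1: Divide by 6: 365 / 6 = 365/6
Step 2: Take 5/7: 365/6 * 5/7 = 1825/42
Final result = 1825/42

1825/42


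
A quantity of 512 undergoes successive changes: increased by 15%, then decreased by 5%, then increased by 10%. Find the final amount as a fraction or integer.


Start: 512
Step 1: increase by 15% => multiply by 115/100
  512 * 115/100 = 2944/5
Step 2: decrease by 5% => multiply by 95/100
  2944/5 * 95/100 = 13984/25
Step 3: increase by 10% => multiply by 110/100
  13984/25 * 110/100 = 76912/125
Final value = 76912/125

76912/125


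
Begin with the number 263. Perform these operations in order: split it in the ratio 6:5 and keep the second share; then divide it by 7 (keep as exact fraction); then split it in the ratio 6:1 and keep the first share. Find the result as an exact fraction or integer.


Start with 263.
Step 1: Split 6:5, second share = 263 * 5/11 = 1315/11
Step 2: Divide by 7: 1315/11 / 7 = 1315/77
Step 3: Split 6:1, first share = 1315/77 * 6/7 = 7890/539
Final result = 7890/539

7890/539


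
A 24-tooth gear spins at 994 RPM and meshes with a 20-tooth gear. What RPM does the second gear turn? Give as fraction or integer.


Gear ratio: teeth_A * RPM_A = teeth_B * RPM_B
24 * 994 = 20 * RPM_B
23856 = 20 * RPM_B
RPM_B = 23856 / 20
RPM_B = 5964/5

5964/5


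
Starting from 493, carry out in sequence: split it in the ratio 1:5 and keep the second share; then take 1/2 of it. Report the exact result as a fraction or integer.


Start with 493.
Step 1: Split 1:5, second share = 493 * 5/6 = 2465/6
Step 2: Take 1/2: 2465/6 * 1/2 = 2465/12
Final result = 2465/12

2465/12


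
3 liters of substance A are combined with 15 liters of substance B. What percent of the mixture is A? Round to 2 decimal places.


Volume of A = 3 L
Volume of B = 15 L
Total volume = 3 + 15 = 18 L
Percentage of A = (3/18) * 100
= 16.67%

16.67


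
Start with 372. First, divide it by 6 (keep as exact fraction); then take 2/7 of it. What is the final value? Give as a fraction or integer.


Start with 372.
Step 1: Divide by 6: 372 / 6 = 62
Step 2: Take 2/7: 62 * 2/7 = 124/7
Final result = 124/7

124/7


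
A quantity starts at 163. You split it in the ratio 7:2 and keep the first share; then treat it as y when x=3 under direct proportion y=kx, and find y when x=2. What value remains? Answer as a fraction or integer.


Start with 163.
Step 1: Split 7:2, first share = 163 * 7/9 = 1141/9
Step 2: Direct prop: k = (1141/9)/3; new y = k*2 = 1141/9*2/3 = 2282/27
Final result = 2282/27

2282/27


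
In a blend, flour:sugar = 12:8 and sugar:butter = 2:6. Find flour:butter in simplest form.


Given a:b = 12:8 and b:c = 2:6
Make b consistent. Multiply first ratio by 2: a:b = 24:16
Multiply second ratio by 8: b:c = 16:48
Now b = 16 in both, so a:b:c = 24:16:48
Therefore a:c = 24:48
Simplify by GCD: a:c = 1:2

1:2


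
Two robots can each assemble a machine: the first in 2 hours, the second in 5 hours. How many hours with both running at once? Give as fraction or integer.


Rate of A = 1/2 job per hour
Rate of B = 1/5 job per hour
Combined rate = 1/2 + 1/5
Find common denominator: (5 + 2)/(2*5) = 7/10
Combined rate = 7/10 job per hour
Time together = 1 / (7/10) = 10/7 hours

10/7


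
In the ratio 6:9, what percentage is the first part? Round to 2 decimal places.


Total parts = 6 + 9 = 15
First part fraction = 6/15
Percentage = (6/15) * 100
= 0.4 * 100
= 40.00%

40.00


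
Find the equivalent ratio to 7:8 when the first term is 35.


Original ratio: 7:8
First term target: 35
Scale factor = 35 / 7 = 5
Multiply second term: 8 * 5 = 40
Equivalent ratio = 35:40

35:40


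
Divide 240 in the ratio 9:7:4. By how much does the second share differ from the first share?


Total parts = 9 + 7 + 4 = 20
Value per part = 240 / 20 = 12
Shares: 9*12=108, 7*12=84, 4*12=48
Second share = 84, first share = 108
Difference = |84 - 108| = 24

24


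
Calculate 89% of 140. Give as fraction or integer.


Compute 89% of 140
Convert percentage: 89% = 89/100
Multiply: 140 * 89/100
= 12460/100
= 623/5

623/5


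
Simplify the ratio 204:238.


Find GCD(204, 238)
GCD = 34
Divide both by 34: 204/34 = 6, 238/34 = 7
Simplified ratio = 6:7

6:7


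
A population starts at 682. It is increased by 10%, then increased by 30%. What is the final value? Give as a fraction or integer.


Start: 682
Step 1: increase by 10% => multiply by 110/100
  682 * 110/100 = 3751/5
Step 2: increase by 30% => multiply by 130/100
  3751/5 * 130/100 = 48763/50
Final value = 48763/50

48763/50


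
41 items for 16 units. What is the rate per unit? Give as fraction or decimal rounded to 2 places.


Total items = 41
Number of units = 16
Unit rate = 41 / 16
= 2.56 items per unit

2.56


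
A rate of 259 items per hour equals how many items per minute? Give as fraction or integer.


Converting from per hour to per minute
Rate = 259 items per hour
Divide by 60: 259/60
= 259/60 items per minute

259/60


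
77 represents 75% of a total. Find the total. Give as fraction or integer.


Given: 77 is 75% of the whole
Set up: 77 = 75/100 * whole
whole = 77 * 100 / 75
whole = 7700 / 75
whole = 308/3

308/3


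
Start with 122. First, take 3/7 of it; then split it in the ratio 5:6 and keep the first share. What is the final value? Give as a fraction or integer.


Start with 122.
Step 1: Take 3/7: 122 * 3/7 = 366/7
Step 2: Split 5:6, first share = 366/7 * 5/11 = 1830/77
Final result = 1830/77

1830/77


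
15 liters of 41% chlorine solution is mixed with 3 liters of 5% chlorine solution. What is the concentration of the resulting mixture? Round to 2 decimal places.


Solute in mixture 1 = 41% of 15 L = 15*41/100 = 123/20 L
Solute in mixture 2 = 5% of 3 L = 3*5/100 = 3/20 L
Total solute = 123/20 + 3/20 = 63/10 L
Total volume = 15 + 3 = 18 L
Final concentration = 63/10/18 * 100 = 35.00%

35.00


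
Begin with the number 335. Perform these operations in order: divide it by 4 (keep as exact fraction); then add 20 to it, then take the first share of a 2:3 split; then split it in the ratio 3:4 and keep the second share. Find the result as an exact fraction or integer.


Start with 335.
Step 1: Divide by 4: 335 / 4 = 335/4
Step 2: Add 20: 335/4+20=415/4; split 2:3 first = 415/4*2/5 = 83/2
Step 3: Split 3:4, second share = 83/2 * 4/7 = 166/7
Final result = 166/7

166/7


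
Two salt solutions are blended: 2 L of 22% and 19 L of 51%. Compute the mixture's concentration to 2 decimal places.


Solute in mixture 1 = 22% of 2 L = 2*22/100 = 11/25 L
Solute in mixture 2 = 51% of 19 L = 19*51/100 = 969/100 L
Total solute = 11/25 + 969/100 = 1013/100 L
Total volume = 2 + 19 = 21 L
Final concentration = 1013/100/21 * 100 = 48.24%

48.24


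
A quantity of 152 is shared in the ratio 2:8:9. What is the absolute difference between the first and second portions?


Total parts = 2 + 8 + 9 = 19
Value per part = 152 / 19 = 8
Shares: 2*8=16, 8*8=64, 9*8=72
First share = 16, second share = 64
Difference = |16 - 64| = 48

48


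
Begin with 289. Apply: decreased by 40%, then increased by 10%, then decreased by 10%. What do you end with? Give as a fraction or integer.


Start: 289
Step 1: decrease by 40% => multiply by 60/100
  289 * 60/100 = 867/5
Step 2: increase by 10% => multiply by 110/100
  867/5 * 110/100 = 9537/50
Step 3: decrease by 10% => multiply by 90/100
  9537/50 * 90/100 = 85833/500
Final value = 85833/500

85833/500


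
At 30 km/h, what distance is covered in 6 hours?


Using distance = speed * time
Speed = 30 km/h
Time = 6 hours
Distance = 30 * 6
= 180 km

180


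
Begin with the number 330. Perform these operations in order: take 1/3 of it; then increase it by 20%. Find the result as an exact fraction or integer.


Start with 330.
Step 1: Take 1/3: 330 * 1/3 = 110
Step 2: Increase by 20%: 110 * 120/100 = 132
Final result = 132

132


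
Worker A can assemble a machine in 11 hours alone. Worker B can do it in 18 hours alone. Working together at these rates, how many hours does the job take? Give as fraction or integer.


Rate of A = 1/11 job per hour
Rate of B = 1/18 job per hour
Combined rate = 1/11 + 1/18
Find common denominator: (18 + 11)/(11*18) = 29/198
Combined rate = 29/198 job per hour
Time together = 1 / (29/198) = 198/29 hours

198/29


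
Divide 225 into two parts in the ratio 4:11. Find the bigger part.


Total parts = 4 + 11 = 15
Value per part = 225 / 15 = 15
First share = 4 * 15 = 60
Second share = 11 * 15 = 165
Larger share = 165

165


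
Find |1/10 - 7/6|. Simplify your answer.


Simplify: 1/10 = 1/10 and 7/6 = 7/6
Find common denominator: LCD = 30
Convert: 3/30 and 35/30
Difference = |3 - 35|/30 = 32/30
Simplified = 16/15

16/15


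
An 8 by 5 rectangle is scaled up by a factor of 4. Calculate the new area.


Original dimensions: 8 x 5
Enlargement factor = 4
New width = 8 * 4 = 32
New height = 5 * 4 = 20
New area = 32 * 20 = 640

640


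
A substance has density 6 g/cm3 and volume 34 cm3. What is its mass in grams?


Using mass = density * volume
Density = 6 g/cm3
Volume = 34 cm3
Mass = 6 * 34
= 204 g

204


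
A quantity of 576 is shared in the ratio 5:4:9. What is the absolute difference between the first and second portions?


Total parts = 5 + 4 + 9 = 18
Value per part = 576 / 18 = 32
Shares: 5*32=160, 4*32=128, 9*32=288
First share = 160, second share = 128
Difference = |160 - 128| = 32

32


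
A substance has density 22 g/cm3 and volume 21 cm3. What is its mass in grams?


Using mass = density * volume
Density = 22 g/cm3
Volume = 21 cm3
Mass = 22 * 21
= 462 g

462


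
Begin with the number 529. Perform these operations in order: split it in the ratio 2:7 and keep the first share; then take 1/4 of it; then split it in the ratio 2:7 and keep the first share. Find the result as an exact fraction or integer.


Start with 529.
Step 1: Split 2:7, first share = 529 * 2/9 = 1058/9
Step 2: Take 1/4: 1058/9 * 1/4 = 529/18
Step 3: Split 2:7, first share = 529/18 * 2/9 = 529/81
Final result = 529/81

529/81


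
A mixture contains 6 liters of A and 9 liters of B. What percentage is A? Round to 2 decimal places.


Volume of A = 6 L
Volume of B = 9 L
Total volume = 6 + 9 = 15 L
Percentage of A = (6/15) * 100
= 40.00%

40.00


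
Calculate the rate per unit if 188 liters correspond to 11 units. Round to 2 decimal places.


Total liters = 188
Number of units = 11
Unit rate = 188 / 11
= 17.09 liters per unit

17.09


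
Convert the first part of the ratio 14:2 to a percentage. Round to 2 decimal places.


Total parts = 14 + 2 = 16
First part fraction = 14/16
Percentage = (14/16) * 100
= 0.875 * 100
= 87.50%

87.50


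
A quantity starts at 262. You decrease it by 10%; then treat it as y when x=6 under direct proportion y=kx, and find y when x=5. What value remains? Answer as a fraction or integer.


Start with 262.
Step 1: Decrease by 10%: 262 * 90/100 = 1179/5
Step 2: Direct prop: k = (1179/5)/6; new y = k*5 = 1179/5*5/6 = 393/2
Final result = 393/2

393/2


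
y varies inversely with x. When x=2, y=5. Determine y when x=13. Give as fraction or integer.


Inverse proportion: y = k/x
Find k: k = 2 * 5 = 10
Compute y at x=13: y = 10/13
y = 10/13

10/13


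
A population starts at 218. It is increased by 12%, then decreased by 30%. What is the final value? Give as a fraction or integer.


Start: 218
Step 1: increase by 12% => multiply by 112/100
  218 * 112/100 = 6104/25
Step 2: decrease by 30% => multiply by 70/100
  6104/25 * 70/100 = 21364/125
Final value = 21364/125

21364/125


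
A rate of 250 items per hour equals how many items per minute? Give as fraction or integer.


Converting from per hour to per minute
Rate = 250 items per hour
Divide by 60: 250/60
= 25/6 items per minute

25/6


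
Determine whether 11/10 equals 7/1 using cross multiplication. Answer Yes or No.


Cross multiply to check 11/10 = 7/1
Left cross product: 11 * 1 = 11
Right cross product: 10 * 7 = 70
11 != 70
Not equal, so proportions differ => No

No


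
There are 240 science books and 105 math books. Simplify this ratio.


Find GCD(240, 105)
GCD = 15
Divide both by 15: 240/15 = 16, 105/15 = 7
Simplified ratio = 16:7

16:7


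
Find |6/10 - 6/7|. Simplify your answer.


Simplify: 6/10 = 3/5 and 6/7 = 6/7
Find common denominator: LCD = 35
Convert: 21/35 and 30/35
Difference = |21 - 30|/35 = 9/35
Simplified = 9/35

9/35


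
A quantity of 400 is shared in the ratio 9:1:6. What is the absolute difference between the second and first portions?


Total parts = 9 + 1 + 6 = 16
Value per part = 400 / 16 = 25
Shares: 9*25=225, 1*25=25, 6*25=150
Second share = 25, first share = 225
Difference = |25 - 225| = 200

200


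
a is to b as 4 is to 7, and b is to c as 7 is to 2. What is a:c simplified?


Given a:b = 4:7 and b:c = 7:2
Make b consistent. Multiply first ratio by 7: a:b = 28:49
Multiply second ratio by 7: b:c = 49:14
Now b = 49 in both, so a:b:c = 28:49:14
Therefore a:c = 28:14
Simplify by GCD: a:c = 2:1

2:1


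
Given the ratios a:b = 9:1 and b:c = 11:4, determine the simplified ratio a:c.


Given a:b = 9:1 and b:c = 11:4
Make b consistent. Multiply first ratio by 11: a:b = 99:11
Multiply second ratio by 1: b:c = 11:4
Now b = 11 in both, so a:b:c = 99:11:4
Therefore a:c = 99:4
Simplify by GCD: a:c = 99:4

99:4


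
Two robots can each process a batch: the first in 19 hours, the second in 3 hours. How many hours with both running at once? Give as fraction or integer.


Rate of A = 1/19 job per hour
Rate of B = 1/3 job per hour
Combined rate = 1/19 + 1/3
Find common denominator: (3 + 19)/(19*3) = 22/57
Combined rate = 22/57 job per hour
Time together = 1 / (22/57) = 57/22 hours

57/22


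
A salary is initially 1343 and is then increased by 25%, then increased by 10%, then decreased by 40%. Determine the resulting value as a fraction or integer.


Start: 1343
Step 1: increase by 25% => multiply by 125/100
  1343 * 125/100 = 6715/4
Step 2: increase by 10% => multiply by 110/100
  6715/4 * 110/100 = 14773/8
Step 3: decrease by 40% => multiply by 60/100
  14773/8 * 60/100 = 44319/40
Final value = 44319/40

44319/40


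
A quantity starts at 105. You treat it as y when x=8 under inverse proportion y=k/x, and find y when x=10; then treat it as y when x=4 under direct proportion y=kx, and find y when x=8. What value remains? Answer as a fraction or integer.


Start with 105.
Step 1: Inverse prop: k = (105)*8; new y = k/10 = 105*8/10 = 84
Step 2: Direct prop: k = (84)/4; new y = k*8 = 84*8/4 = 168
Final result = 168

168


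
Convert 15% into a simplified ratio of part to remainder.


Part = 15%, Remainder = 85%
Ratio = 15:85
GCD(15, 85) = 5
Simplify: 3:17 = 3:17

3:17


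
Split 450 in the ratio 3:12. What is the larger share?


Total parts = 3 + 12 = 15
Value per part = 450 / 15 = 30
First share = 3 * 30 = 90
Second share = 12 * 30 = 360
Larger share = 360

360


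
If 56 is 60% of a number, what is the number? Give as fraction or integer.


Given: 56 is 60% of the whole
Set up: 56 = 60/100 * whole
whole = 56 * 100 / 60
whole = 5600 / 60
whole = 280/3

280/3


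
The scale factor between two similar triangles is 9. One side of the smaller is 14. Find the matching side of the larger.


Similar triangles have proportional sides
Scale factor = 9
Smaller side = 14
Corresponding larger side = 14 * 9
= 126

126


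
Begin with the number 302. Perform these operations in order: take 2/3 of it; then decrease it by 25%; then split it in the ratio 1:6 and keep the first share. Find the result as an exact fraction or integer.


Start with 302.
Step 1: Take 2/3: 302 * 2/3 = 604/3
Step 2: Decrease by 25%: 604/3 * 75/100 = 151
Step 3: Split 1:6, first share = 151 * 1/7 = 151/7
Final result = 151/7

151/7


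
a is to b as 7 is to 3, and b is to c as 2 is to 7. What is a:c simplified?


Given a:b = 7:3 and b:c = 2:7
Make b consistent. Multiply first ratio by 2: a:b = 14:6
Multiply second ratio by 3: b:c = 6:21
Now b = 6 in both, so a:b:c = 14:6:21
Therefore a:c = 14:21
Simplify by GCD: a:c = 2:3

2:3


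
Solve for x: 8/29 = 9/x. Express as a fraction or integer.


Setting up: 8/29 = 9/x
Cross multiply: 8 * x = 29 * 9
8x = 261
x = 261/8
x = 261/8

261/8


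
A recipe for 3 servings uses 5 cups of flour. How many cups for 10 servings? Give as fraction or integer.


Original: 5 cups for 3 servings
Target servings = 10
Scaling factor = 10/3
New amount = 5 * 10/3
= 50/3
= 50/3 cups

50/3


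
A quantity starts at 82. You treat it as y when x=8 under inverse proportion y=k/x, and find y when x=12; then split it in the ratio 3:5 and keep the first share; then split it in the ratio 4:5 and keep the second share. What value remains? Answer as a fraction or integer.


Start with 82.
Step 1: Inverse prop: k = (82)*8; new y = k/12 = 82*8/12 = 164/3
Step 2: Split 3:5, first share = 164/3 * 3/8 = 41/2
Step 3: Split 4:5, second share = 41/2 * 5/9 = 205/18
Final result = 205/18

205/18


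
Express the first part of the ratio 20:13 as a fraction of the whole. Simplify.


Total parts = 20 + 13 = 33
First part fraction = 20/33
Simplify: 20/33 = 20/33

20/33


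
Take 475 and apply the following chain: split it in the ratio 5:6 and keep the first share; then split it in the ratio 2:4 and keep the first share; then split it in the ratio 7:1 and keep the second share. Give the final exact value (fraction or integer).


Start with 475.
Step 1: Split 5:6, first share = 475 * 5/11 = 2375/11
Step 2: Split 2:4, first share = 2375/11 * 2/6 = 2375/33
Step 3: Split 7:1, second share = 2375/33 * 1/8 = 2375/264
Final result = 2375/264

2375/264


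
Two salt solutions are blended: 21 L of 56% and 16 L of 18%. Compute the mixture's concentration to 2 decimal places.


Solute in mixture 1 = 56% of 21 L = 21*56/100 = 294/25 L
Solute in mixture 2 = 18% of 16 L = 16*18/100 = 72/25 L
Total solute = 294/25 + 72/25 = 366/25 L
Total volume = 21 + 16 = 37 L
Final concentration = 366/25/37 * 100 = 39.57%

39.57


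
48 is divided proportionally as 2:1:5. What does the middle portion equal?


Ratio = 2:1:5
Total parts = 2 + 1 + 5 = 8
Value per part = 48 / 8 = 6
First share = 2 * 6 = 12
Middle share = 1 * 6 = 6
Third share = 5 * 6 = 30

6
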